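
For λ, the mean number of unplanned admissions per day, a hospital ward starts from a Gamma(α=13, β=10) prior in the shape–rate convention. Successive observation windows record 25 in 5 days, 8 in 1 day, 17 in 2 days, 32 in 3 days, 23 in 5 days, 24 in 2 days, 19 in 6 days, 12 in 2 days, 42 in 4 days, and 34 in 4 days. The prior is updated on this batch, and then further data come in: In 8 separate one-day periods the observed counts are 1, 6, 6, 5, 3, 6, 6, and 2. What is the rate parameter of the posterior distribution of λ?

Total count: 25 + 8 + 17 + 32 + 23 + 24 + 19 + 12 + 42 + 34 = 236.
Total exposure: 5 + 1 + 2 + 3 + 5 + 2 + 6 + 2 + 4 + 4 = 34 days.
After the first batch: Gamma(13 + 236, 10 + 34) = Gamma(249, 44).
Total count: 1 + 6 + 6 + 5 + 3 + 6 + 6 + 2 = 35.
Total exposure: 8 days.
After the second batch: Gamma(249 + 35, 44 + 8) = Gamma(284, 52).

52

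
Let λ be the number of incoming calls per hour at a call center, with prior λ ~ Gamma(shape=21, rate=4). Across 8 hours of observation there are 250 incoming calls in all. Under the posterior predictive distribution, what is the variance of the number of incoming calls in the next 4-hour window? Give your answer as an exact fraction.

1084/9

Total count 250 over total exposure 8 hours.
The Gamma prior is conjugate for the Poisson rate, so λ | data ~ Gamma(21+250, 4+8) = Gamma(271, 12).
The posterior predictive for a window of length T is Negative Binomial with variance T·α'·(β'+T)/β'² = 4·271·16/144 = 1084/9.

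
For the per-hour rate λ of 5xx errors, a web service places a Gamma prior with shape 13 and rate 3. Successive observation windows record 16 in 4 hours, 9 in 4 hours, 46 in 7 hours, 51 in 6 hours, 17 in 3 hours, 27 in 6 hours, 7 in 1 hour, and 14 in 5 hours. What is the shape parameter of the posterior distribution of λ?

Total count: 16 + 9 + 46 + 51 + 17 + 27 + 7 + 14 = 187.
Total exposure: 4 + 4 + 7 + 6 + 3 + 6 + 1 + 5 = 36 hours.
Posterior: α' = 13 + 187 = 200, β' = 3 + 36 = 39.

200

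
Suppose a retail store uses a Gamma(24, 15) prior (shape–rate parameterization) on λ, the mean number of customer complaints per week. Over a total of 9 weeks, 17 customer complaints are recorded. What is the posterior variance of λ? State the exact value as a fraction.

Total count 17 over total exposure 9 weeks.
Posterior: α' = 24 + 17 = 41, β' = 15 + 9 = 24.
Posterior variance = α'/β'² = 41/576.

41/576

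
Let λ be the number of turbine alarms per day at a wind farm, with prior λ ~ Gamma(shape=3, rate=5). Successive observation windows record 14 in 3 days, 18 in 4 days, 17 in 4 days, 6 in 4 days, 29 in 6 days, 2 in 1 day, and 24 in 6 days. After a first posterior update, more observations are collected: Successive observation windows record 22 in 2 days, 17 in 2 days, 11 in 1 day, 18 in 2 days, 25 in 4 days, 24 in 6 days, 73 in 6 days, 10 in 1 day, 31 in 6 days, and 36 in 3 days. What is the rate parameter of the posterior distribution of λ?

66

Total count: 14 + 18 + 17 + 6 + 29 + 2 + 24 = 110.
Total exposure: 3 + 4 + 4 + 4 + 6 + 1 + 6 = 28 days.
After the first batch: Gamma(3 + 110, 5 + 28) = Gamma(113, 33).
Total count: 22 + 17 + 11 + 18 + 25 + 24 + 73 + 10 + 31 + 36 = 267.
Total exposure: 2 + 2 + 1 + 2 + 4 + 6 + 6 + 1 + 6 + 3 = 33 days.
After the second batch: Gamma(113 + 267, 33 + 33) = Gamma(380, 66).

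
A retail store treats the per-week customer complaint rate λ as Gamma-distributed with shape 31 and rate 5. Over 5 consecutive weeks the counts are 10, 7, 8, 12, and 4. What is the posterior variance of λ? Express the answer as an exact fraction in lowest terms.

18/25

Total count: 10 + 7 + 8 + 12 + 4 = 41.
Total exposure: 5 weeks.
The Gamma prior is conjugate for the Poisson rate, so λ | data ~ Gamma(31+41, 5+5) = Gamma(72, 10).
Posterior variance = α'/β'² = 72/100 = 18/25.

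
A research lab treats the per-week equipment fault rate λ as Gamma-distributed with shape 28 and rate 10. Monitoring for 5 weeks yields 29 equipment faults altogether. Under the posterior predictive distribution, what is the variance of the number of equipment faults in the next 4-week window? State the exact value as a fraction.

1444/75

Total count 29 over total exposure 5 weeks.
Conjugate update: add total count to the shape and total exposure to the rate, giving Gamma(57, 15).
The posterior predictive for a window of length T is Negative Binomial with variance T·α'·(β'+T)/β'² = 4·57·19/225 = 1444/75.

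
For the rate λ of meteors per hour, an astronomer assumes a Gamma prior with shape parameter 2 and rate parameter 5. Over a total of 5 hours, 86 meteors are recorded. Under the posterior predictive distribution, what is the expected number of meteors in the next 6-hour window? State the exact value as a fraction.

264/5

Total count 86 over total exposure 5 hours.
Posterior: α' = 2 + 86 = 88, β' = 5 + 5 = 10.
Predictive mean over a 6-hour window = T·E[λ|data] = 6·88/10 = 264/5.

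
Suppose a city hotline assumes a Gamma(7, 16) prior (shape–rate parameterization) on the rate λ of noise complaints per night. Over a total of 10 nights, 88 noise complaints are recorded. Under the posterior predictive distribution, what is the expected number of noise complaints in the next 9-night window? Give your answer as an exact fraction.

855/26

Total count 88 over total exposure 10 nights.
By Gamma–Poisson conjugacy, the posterior is Gamma(α + Σx, β + Σt) = Gamma(7 + 88, 16 + 10) = Gamma(95, 26).
Predictive mean over a 9-night window = T·E[λ|data] = 9·95/26 = 855/26.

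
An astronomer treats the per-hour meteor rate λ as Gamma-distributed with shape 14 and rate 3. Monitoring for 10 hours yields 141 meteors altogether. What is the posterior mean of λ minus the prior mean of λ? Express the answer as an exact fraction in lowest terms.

Total count 141 over total exposure 10 hours.
Gamma(α, β) with Poisson data over total exposure Σt gives posterior Gamma(α+Σx, β+Σt) = Gamma(155, 13).
Posterior mean = 155/13 = 155/13; prior mean = 14/3 = 14/3. Difference = 155/13 − 14/3 = 283/39.

283/39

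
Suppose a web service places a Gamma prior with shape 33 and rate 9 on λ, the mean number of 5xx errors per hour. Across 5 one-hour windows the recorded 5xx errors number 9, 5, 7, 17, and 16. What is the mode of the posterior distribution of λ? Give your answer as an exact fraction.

Total count: 9 + 5 + 7 + 17 + 16 = 54.
Total exposure: 5 hours.
Conjugate update: add total count to the shape and total exposure to the rate, giving Gamma(87, 14).
Posterior mode = (α'−1)/β' = 86/14 = 43/7.

43/7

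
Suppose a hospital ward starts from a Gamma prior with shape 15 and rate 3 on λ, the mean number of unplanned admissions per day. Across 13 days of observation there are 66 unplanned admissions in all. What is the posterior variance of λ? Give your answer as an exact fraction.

81/256

Total count 66 over total exposure 13 days.
Posterior: α' = 15 + 66 = 81, β' = 3 + 13 = 16.
Posterior variance = α'/β'² = 81/256.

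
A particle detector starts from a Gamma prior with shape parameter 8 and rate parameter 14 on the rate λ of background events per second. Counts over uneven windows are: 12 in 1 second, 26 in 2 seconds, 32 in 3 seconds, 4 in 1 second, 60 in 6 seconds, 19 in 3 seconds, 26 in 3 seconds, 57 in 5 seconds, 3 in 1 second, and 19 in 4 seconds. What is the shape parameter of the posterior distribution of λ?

266

Total count: 12 + 26 + 32 + 4 + 60 + 19 + 26 + 57 + 3 + 19 = 258.
Total exposure: 1 + 2 + 3 + 1 + 6 + 3 + 3 + 5 + 1 + 4 = 29 seconds.
Posterior: α' = 8 + 258 = 266, β' = 14 + 29 = 43.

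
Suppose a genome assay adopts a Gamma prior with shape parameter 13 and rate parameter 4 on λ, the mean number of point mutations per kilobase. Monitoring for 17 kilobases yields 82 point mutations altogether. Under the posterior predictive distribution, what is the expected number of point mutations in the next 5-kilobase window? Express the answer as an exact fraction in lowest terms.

Total count 82 over total exposure 17 kilobases.
Conjugate update: add total count to the shape and total exposure to the rate, giving Gamma(95, 21).
Predictive mean over a 5-kilobase window = T·E[λ|data] = 5·95/21 = 475/21.

475/21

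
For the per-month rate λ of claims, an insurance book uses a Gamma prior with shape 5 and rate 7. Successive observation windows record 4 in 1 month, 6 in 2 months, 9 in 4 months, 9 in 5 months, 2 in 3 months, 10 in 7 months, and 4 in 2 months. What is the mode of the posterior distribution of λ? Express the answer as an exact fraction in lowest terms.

48/31

Total count: 4 + 6 + 9 + 9 + 2 + 10 + 4 = 44.
Total exposure: 1 + 2 + 4 + 5 + 3 + 7 + 2 = 24 months.
Conjugate update: add total count to the shape and total exposure to the rate, giving Gamma(49, 31).
Posterior mode = (α'−1)/β' = 48/31.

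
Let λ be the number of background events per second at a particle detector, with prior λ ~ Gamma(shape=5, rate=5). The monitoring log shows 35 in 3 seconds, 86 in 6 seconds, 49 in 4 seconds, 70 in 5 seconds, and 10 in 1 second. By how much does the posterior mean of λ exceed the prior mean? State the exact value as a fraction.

Total count: 35 + 86 + 49 + 70 + 10 = 250.
Total exposure: 3 + 6 + 4 + 5 + 1 = 19 seconds.
By Gamma–Poisson conjugacy, the posterior is Gamma(α + Σx, β + Σt) = Gamma(5 + 250, 5 + 19) = Gamma(255, 24).
Posterior mean = 255/24 = 85/8; prior mean = 5/5 = 1. Difference = 85/8 − 1 = 77/8.

77/8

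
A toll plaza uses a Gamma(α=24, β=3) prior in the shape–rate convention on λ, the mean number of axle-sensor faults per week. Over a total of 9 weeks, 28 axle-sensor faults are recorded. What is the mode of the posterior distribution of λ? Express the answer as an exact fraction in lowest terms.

17/4

Total count 28 over total exposure 9 weeks.
By Gamma–Poisson conjugacy, the posterior is Gamma(α + Σx, β + Σt) = Gamma(24 + 28, 3 + 9) = Gamma(52, 12).
Posterior mode = (α'−1)/β' = 51/12 = 17/4.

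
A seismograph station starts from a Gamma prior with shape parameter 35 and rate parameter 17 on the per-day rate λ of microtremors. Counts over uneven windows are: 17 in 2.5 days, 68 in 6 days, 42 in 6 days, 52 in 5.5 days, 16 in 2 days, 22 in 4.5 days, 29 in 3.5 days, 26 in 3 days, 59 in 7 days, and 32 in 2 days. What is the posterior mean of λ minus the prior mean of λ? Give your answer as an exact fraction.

Total count: 17 + 68 + 42 + 52 + 16 + 22 + 29 + 26 + 59 + 32 = 363.
Total exposure: 2.5 + 6 + 6 + 5.5 + 2 + 4.5 + 3.5 + 3 + 7 + 2 = 42 days.
The Gamma prior is conjugate for the Poisson rate, so λ | data ~ Gamma(35+363, 17+42) = Gamma(398, 59).
Posterior mean = 398/59 = 398/59; prior mean = 35/17 = 35/17. Difference = 398/59 − 35/17 = 4701/1003.

4701/1003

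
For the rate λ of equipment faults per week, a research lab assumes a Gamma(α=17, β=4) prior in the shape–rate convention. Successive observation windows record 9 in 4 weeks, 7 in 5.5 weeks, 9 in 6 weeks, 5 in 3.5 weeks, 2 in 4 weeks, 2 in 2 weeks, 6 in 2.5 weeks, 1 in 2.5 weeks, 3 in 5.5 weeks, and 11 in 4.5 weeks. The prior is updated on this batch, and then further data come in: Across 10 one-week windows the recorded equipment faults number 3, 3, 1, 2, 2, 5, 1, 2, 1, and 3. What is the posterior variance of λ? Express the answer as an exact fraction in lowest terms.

95/2916

Total count: 9 + 7 + 9 + 5 + 2 + 2 + 6 + 1 + 3 + 11 = 55.
Total exposure: 4 + 5.5 + 6 + 3.5 + 4 + 2 + 2.5 + 2.5 + 5.5 + 4.5 = 40 weeks.
After the first batch: Gamma(17 + 55, 4 + 40) = Gamma(72, 44).
Total count: 3 + 3 + 1 + 2 + 2 + 5 + 1 + 2 + 1 + 3 = 23.
Total exposure: 10 weeks.
After the second batch: Gamma(72 + 23, 44 + 10) = Gamma(95, 54).
Posterior variance = α'/β'² = 95/2916.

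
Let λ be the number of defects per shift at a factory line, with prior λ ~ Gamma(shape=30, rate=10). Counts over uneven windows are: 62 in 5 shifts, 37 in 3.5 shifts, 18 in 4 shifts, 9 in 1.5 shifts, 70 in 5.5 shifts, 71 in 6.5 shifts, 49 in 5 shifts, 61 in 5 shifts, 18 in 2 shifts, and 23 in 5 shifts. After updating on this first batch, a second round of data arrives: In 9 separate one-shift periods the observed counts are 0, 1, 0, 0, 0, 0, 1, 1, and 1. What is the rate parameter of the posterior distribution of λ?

62

Total count: 62 + 37 + 18 + 9 + 70 + 71 + 49 + 61 + 18 + 23 = 418.
Total exposure: 5 + 3.5 + 4 + 1.5 + 5.5 + 6.5 + 5 + 5 + 2 + 5 = 43 shifts.
After the first batch: Gamma(30 + 418, 10 + 43) = Gamma(448, 53).
Total count: 0 + 1 + 0 + 0 + 0 + 0 + 1 + 1 + 1 = 4.
Total exposure: 9 shifts.
After the second batch: Gamma(448 + 4, 53 + 9) = Gamma(452, 62).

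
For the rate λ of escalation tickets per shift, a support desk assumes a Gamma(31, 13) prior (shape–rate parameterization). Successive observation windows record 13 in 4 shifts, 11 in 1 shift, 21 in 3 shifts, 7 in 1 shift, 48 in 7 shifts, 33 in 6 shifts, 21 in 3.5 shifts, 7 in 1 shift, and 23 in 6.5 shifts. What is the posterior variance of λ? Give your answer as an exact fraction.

215/2116

Total count: 13 + 11 + 21 + 7 + 48 + 33 + 21 + 7 + 23 = 184.
Total exposure: 4 + 1 + 3 + 1 + 7 + 6 + 3.5 + 1 + 6.5 = 33 shifts.
Gamma(α, β) with Poisson data over total exposure Σt gives posterior Gamma(α+Σx, β+Σt) = Gamma(215, 46).
Posterior variance = α'/β'² = 215/2116.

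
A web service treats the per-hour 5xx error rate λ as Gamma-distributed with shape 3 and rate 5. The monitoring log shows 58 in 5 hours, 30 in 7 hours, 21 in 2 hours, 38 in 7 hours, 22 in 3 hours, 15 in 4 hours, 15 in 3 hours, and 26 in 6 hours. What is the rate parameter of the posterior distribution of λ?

42

Total count: 58 + 30 + 21 + 38 + 22 + 15 + 15 + 26 = 225.
Total exposure: 5 + 7 + 2 + 7 + 3 + 4 + 3 + 6 = 37 hours.
By Gamma–Poisson conjugacy, the posterior is Gamma(α + Σx, β + Σt) = Gamma(3 + 225, 5 + 37) = Gamma(228, 42).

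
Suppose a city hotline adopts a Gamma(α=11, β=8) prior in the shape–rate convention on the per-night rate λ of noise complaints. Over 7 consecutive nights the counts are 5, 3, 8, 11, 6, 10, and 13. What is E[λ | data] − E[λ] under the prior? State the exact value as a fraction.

371/120

Total count: 5 + 3 + 8 + 11 + 6 + 10 + 13 = 56.
Total exposure: 7 nights.
The Gamma prior is conjugate for the Poisson rate, so λ | data ~ Gamma(11+56, 8+7) = Gamma(67, 15).
Posterior mean = 67/15 = 67/15; prior mean = 11/8 = 11/8. Difference = 67/15 − 11/8 = 371/120.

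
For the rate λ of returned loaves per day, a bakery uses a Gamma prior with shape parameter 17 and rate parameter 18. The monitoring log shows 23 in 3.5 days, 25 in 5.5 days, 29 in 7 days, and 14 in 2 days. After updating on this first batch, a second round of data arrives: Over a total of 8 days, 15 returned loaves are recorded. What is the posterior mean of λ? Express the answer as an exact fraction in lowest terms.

123/44

Total count: 23 + 25 + 29 + 14 = 91.
Total exposure: 3.5 + 5.5 + 7 + 2 = 18 days.
After the first batch: Gamma(17 + 91, 18 + 18) = Gamma(108, 36).
Total count 15 over total exposure 8 days.
After the second batch: Gamma(108 + 15, 36 + 8) = Gamma(123, 44).
Posterior mean = α'/β' = 123/44.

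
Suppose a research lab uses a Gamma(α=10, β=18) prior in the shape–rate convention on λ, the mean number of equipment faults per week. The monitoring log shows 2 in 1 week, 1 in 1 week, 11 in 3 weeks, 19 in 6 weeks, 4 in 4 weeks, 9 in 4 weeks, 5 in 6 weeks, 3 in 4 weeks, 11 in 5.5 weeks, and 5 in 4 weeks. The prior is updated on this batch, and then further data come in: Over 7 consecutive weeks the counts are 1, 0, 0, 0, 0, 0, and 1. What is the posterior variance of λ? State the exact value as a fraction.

Total count: 2 + 1 + 11 + 19 + 4 + 9 + 5 + 3 + 11 + 5 = 70.
Total exposure: 1 + 1 + 3 + 6 + 4 + 4 + 6 + 4 + 5.5 + 4 = 38.5 weeks.
After the first batch: Gamma(10 + 70, 18 + 38.5) = Gamma(80, 113/2).
Total count: 1 + 0 + 0 + 0 + 0 + 0 + 1 = 2.
Total exposure: 7 weeks.
After the second batch: Gamma(80 + 2, 113/2 + 7) = Gamma(82, 127/2).
Posterior variance = α'/β'² = 82/(16129/4) = 328/16129.

328/16129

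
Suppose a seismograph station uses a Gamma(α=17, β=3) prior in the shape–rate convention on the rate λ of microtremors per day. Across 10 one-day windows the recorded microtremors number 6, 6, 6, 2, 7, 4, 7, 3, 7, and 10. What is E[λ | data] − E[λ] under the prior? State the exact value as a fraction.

Total count: 6 + 6 + 6 + 2 + 7 + 4 + 7 + 3 + 7 + 10 = 58.
Total exposure: 10 days.
Posterior: α' = 17 + 58 = 75, β' = 3 + 10 = 13.
Posterior mean = 75/13 = 75/13; prior mean = 17/3 = 17/3. Difference = 75/13 − 17/3 = 4/39.

4/39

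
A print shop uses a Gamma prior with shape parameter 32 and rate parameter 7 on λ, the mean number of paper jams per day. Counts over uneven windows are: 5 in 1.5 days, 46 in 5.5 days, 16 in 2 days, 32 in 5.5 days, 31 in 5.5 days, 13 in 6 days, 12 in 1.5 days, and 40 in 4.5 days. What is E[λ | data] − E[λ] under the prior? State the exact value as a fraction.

341/273

Total count: 5 + 46 + 16 + 32 + 31 + 13 + 12 + 40 = 195.
Total exposure: 1.5 + 5.5 + 2 + 5.5 + 5.5 + 6 + 1.5 + 4.5 = 32 days.
Posterior: α' = 32 + 195 = 227, β' = 7 + 32 = 39.
Posterior mean = 227/39 = 227/39; prior mean = 32/7 = 32/7. Difference = 227/39 − 32/7 = 341/273.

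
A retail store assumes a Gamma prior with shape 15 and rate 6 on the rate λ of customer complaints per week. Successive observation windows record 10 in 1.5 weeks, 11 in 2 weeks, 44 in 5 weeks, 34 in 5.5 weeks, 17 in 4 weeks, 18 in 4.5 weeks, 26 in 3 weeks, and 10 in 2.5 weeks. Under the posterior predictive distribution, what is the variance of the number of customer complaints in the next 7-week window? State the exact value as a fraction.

Total count: 10 + 11 + 44 + 34 + 17 + 18 + 26 + 10 = 170.
Total exposure: 1.5 + 2 + 5 + 5.5 + 4 + 4.5 + 3 + 2.5 = 28 weeks.
The Gamma prior is conjugate for the Poisson rate, so λ | data ~ Gamma(15+170, 6+28) = Gamma(185, 34).
The posterior predictive for a window of length T is Negative Binomial with variance T·α'·(β'+T)/β'² = 7·185·41/1156 = 53095/1156.

53095/1156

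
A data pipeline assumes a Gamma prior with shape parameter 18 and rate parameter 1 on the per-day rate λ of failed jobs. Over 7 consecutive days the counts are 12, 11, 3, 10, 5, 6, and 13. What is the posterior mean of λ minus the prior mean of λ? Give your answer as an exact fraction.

-33/4

Total count: 12 + 11 + 3 + 10 + 5 + 6 + 13 = 60.
Total exposure: 7 days.
Gamma(α, β) with Poisson data over total exposure Σt gives posterior Gamma(α+Σx, β+Σt) = Gamma(78, 8).
Posterior mean = 78/8 = 39/4; prior mean = 18/1 = 18. Difference = 39/4 − 18 = -33/4.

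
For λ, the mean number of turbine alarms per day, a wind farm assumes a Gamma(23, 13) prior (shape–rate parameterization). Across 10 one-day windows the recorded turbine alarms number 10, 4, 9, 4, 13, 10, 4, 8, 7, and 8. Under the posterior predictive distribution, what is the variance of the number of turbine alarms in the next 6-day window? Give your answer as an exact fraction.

Total count: 10 + 4 + 9 + 4 + 13 + 10 + 4 + 8 + 7 + 8 = 77.
Total exposure: 10 days.
Posterior: α' = 23 + 77 = 100, β' = 13 + 10 = 23.
The posterior predictive for a window of length T is Negative Binomial with variance T·α'·(β'+T)/β'² = 6·100·29/529 = 17400/529.

17400/529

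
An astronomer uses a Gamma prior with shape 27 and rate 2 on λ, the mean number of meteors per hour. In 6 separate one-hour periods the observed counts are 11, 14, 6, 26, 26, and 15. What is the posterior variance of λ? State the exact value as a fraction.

125/64

Total count: 11 + 14 + 6 + 26 + 26 + 15 = 98.
Total exposure: 6 hours.
Gamma(α, β) with Poisson data over total exposure Σt gives posterior Gamma(α+Σx, β+Σt) = Gamma(125, 8).
Posterior variance = α'/β'² = 125/64.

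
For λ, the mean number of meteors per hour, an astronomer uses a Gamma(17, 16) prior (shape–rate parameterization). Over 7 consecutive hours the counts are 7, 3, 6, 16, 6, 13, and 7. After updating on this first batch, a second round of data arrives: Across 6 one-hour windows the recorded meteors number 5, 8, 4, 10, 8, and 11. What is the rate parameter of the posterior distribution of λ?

29

Total count: 7 + 3 + 6 + 16 + 6 + 13 + 7 = 58.
Total exposure: 7 hours.
After the first batch: Gamma(17 + 58, 16 + 7) = Gamma(75, 23).
Total count: 5 + 8 + 4 + 10 + 8 + 11 = 46.
Total exposure: 6 hours.
After the second batch: Gamma(75 + 46, 23 + 6) = Gamma(121, 29).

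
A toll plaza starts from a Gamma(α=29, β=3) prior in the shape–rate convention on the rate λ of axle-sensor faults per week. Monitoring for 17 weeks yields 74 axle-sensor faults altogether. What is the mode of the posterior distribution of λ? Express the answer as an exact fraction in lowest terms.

Total count 74 over total exposure 17 weeks.
By Gamma–Poisson conjugacy, the posterior is Gamma(α + Σx, β + Σt) = Gamma(29 + 74, 3 + 17) = Gamma(103, 20).
Posterior mode = (α'−1)/β' = 102/20 = 51/10.

51/10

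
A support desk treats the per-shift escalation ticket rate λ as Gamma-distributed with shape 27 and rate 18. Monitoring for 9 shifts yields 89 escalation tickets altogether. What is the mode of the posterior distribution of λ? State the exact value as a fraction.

115/27

Total count 89 over total exposure 9 shifts.
The Gamma prior is conjugate for the Poisson rate, so λ | data ~ Gamma(27+89, 18+9) = Gamma(116, 27).
Posterior mode = (α'−1)/β' = 115/27.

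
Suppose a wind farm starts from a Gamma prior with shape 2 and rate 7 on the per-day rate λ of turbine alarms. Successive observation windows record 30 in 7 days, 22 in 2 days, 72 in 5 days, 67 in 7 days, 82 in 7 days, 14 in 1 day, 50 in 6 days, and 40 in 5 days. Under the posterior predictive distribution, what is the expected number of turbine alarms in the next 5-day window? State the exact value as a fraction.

Total count: 30 + 22 + 72 + 67 + 82 + 14 + 50 + 40 = 377.
Total exposure: 7 + 2 + 5 + 7 + 7 + 1 + 6 + 5 = 40 days.
Gamma(α, β) with Poisson data over total exposure Σt gives posterior Gamma(α+Σx, β+Σt) = Gamma(379, 47).
Predictive mean over a 5-day window = T·E[λ|data] = 5·379/47 = 1895/47.

1895/47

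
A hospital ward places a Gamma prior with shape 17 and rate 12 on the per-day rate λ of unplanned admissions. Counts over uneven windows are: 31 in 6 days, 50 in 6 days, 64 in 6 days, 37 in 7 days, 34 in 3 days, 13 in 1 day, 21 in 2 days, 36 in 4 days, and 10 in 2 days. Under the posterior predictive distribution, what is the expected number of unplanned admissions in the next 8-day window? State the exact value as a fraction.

Total count: 31 + 50 + 64 + 37 + 34 + 13 + 21 + 36 + 10 = 296.
Total exposure: 6 + 6 + 6 + 7 + 3 + 1 + 2 + 4 + 2 = 37 days.
Posterior: α' = 17 + 296 = 313, β' = 12 + 37 = 49.
Predictive mean over an 8-day window = T·E[λ|data] = 8·313/49 = 2504/49.

2504/49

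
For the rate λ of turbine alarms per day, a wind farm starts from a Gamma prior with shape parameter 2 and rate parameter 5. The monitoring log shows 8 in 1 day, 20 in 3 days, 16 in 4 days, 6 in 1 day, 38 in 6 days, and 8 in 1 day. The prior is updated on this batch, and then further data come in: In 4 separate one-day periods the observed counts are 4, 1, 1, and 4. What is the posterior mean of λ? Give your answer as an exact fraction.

Total count: 8 + 20 + 16 + 6 + 38 + 8 = 96.
Total exposure: 1 + 3 + 4 + 1 + 6 + 1 = 16 days.
After the first batch: Gamma(2 + 96, 5 + 16) = Gamma(98, 21).
Total count: 4 + 1 + 1 + 4 = 10.
Total exposure: 4 days.
After the second batch: Gamma(98 + 10, 21 + 4) = Gamma(108, 25).
Posterior mean = α'/β' = 108/25.

108/25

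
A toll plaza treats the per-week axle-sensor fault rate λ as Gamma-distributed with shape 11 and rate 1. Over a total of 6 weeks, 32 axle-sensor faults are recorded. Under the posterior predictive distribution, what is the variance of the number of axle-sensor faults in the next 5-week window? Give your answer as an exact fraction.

Total count 32 over total exposure 6 weeks.
Gamma(α, β) with Poisson data over total exposure Σt gives posterior Gamma(α+Σx, β+Σt) = Gamma(43, 7).
The posterior predictive for a window of length T is Negative Binomial with variance T·α'·(β'+T)/β'² = 5·43·12/49 = 2580/49.

2580/49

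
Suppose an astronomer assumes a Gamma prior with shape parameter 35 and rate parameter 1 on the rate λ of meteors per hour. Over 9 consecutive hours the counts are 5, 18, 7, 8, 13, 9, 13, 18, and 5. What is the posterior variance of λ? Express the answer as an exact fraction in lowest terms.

131/100

Total count: 5 + 18 + 7 + 8 + 13 + 9 + 13 + 18 + 5 = 96.
Total exposure: 9 hours.
Conjugate update: add total count to the shape and total exposure to the rate, giving Gamma(131, 10).
Posterior variance = α'/β'² = 131/100.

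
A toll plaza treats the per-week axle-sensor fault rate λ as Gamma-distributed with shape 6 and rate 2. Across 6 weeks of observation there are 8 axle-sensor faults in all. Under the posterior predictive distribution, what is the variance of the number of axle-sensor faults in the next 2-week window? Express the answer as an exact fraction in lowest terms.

Total count 8 over total exposure 6 weeks.
Gamma(α, β) with Poisson data over total exposure Σt gives posterior Gamma(α+Σx, β+Σt) = Gamma(14, 8).
The posterior predictive for a window of length T is Negative Binomial with variance T·α'·(β'+T)/β'² = 2·14·10/64 = 35/8.

35/8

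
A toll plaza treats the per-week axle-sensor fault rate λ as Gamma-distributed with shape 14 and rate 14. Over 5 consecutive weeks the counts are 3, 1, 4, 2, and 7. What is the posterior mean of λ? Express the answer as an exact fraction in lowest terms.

31/19

Total count: 3 + 1 + 4 + 2 + 7 = 17.
Total exposure: 5 weeks.
Gamma(α, β) with Poisson data over total exposure Σt gives posterior Gamma(α+Σx, β+Σt) = Gamma(31, 19).
Posterior mean = α'/β' = 31/19.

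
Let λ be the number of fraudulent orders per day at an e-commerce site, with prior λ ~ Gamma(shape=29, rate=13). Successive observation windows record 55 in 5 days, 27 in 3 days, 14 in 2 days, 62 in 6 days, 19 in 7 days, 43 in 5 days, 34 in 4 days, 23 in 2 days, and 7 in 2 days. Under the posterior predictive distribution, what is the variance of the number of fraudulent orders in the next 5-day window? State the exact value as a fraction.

84510/2401

Total count: 55 + 27 + 14 + 62 + 19 + 43 + 34 + 23 + 7 = 284.
Total exposure: 5 + 3 + 2 + 6 + 7 + 5 + 4 + 2 + 2 = 36 days.
The Gamma prior is conjugate for the Poisson rate, so λ | data ~ Gamma(29+284, 13+36) = Gamma(313, 49).
The posterior predictive for a window of length T is Negative Binomial with variance T·α'·(β'+T)/β'² = 5·313·54/2401 = 84510/2401.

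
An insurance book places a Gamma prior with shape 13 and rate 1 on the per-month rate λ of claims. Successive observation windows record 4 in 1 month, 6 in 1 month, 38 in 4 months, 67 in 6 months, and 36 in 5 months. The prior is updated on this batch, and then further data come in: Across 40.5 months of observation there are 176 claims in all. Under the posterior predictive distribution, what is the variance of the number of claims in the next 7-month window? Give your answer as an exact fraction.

623560/13689

Total count: 4 + 6 + 38 + 67 + 36 = 151.
Total exposure: 1 + 1 + 4 + 6 + 5 = 17 months.
After the first batch: Gamma(13 + 151, 1 + 17) = Gamma(164, 18).
Total count 176 over total exposure 40.5 months.
After the second batch: Gamma(164 + 176, 18 + 40.5) = Gamma(340, 117/2).
The posterior predictive for a window of length T is Negative Binomial with variance T·α'·(β'+T)/β'² = 7·340·(131/2)/(13689/4) = 623560/13689.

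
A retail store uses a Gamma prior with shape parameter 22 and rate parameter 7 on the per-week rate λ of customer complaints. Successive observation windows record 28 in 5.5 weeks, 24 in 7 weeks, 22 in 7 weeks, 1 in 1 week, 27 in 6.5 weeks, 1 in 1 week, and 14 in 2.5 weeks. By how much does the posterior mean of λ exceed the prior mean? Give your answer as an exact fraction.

Total count: 28 + 24 + 22 + 1 + 27 + 1 + 14 = 117.
Total exposure: 5.5 + 7 + 7 + 1 + 6.5 + 1 + 2.5 = 30.5 weeks.
Gamma(α, β) with Poisson data over total exposure Σt gives posterior Gamma(α+Σx, β+Σt) = Gamma(139, 75/2).
Posterior mean = 139/(75/2) = 278/75; prior mean = 22/7 = 22/7. Difference = 278/75 − 22/7 = 296/525.

296/525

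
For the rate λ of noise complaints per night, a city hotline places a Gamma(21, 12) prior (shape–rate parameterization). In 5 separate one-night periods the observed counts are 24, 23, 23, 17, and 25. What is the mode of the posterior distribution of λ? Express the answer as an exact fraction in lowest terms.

Total count: 24 + 23 + 23 + 17 + 25 = 112.
Total exposure: 5 nights.
By Gamma–Poisson conjugacy, the posterior is Gamma(α + Σx, β + Σt) = Gamma(21 + 112, 12 + 5) = Gamma(133, 17).
Posterior mode = (α'−1)/β' = 132/17.

132/17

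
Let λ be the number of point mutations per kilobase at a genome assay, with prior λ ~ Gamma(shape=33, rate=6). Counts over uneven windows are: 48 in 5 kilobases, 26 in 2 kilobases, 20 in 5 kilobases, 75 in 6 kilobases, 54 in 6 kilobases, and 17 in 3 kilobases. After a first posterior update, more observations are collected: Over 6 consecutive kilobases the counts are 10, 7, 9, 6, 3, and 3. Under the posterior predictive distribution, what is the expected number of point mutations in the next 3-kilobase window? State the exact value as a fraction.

311/13

Total count: 48 + 26 + 20 + 75 + 54 + 17 = 240.
Total exposure: 5 + 2 + 5 + 6 + 6 + 3 = 27 kilobases.
After the first batch: Gamma(33 + 240, 6 + 27) = Gamma(273, 33).
Total count: 10 + 7 + 9 + 6 + 3 + 3 = 38.
Total exposure: 6 kilobases.
After the second batch: Gamma(273 + 38, 33 + 6) = Gamma(311, 39).
Predictive mean over a 3-kilobase window = T·E[λ|data] = 3·311/39 = 311/13.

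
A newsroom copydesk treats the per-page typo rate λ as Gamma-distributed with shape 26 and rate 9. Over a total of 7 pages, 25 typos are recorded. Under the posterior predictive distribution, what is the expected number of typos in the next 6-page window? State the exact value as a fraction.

153/8

Total count 25 over total exposure 7 pages.
The Gamma prior is conjugate for the Poisson rate, so λ | data ~ Gamma(26+25, 9+7) = Gamma(51, 16).
Predictive mean over a 6-page window = T·E[λ|data] = 6·51/16 = 153/8.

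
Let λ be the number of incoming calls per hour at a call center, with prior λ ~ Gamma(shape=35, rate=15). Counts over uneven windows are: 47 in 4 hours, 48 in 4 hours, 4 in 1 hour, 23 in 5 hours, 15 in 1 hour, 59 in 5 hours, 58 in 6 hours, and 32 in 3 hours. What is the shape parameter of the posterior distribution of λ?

Total count: 47 + 48 + 4 + 23 + 15 + 59 + 58 + 32 = 286.
Total exposure: 4 + 4 + 1 + 5 + 1 + 5 + 6 + 3 = 29 hours.
Gamma(α, β) with Poisson data over total exposure Σt gives posterior Gamma(α+Σx, β+Σt) = Gamma(321, 44).

321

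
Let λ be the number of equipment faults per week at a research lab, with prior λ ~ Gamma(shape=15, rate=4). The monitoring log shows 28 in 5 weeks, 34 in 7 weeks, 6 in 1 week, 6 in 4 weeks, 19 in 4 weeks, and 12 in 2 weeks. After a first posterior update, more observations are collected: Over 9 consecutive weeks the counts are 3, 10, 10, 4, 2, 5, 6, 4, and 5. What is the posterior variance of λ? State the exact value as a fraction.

Total count: 28 + 34 + 6 + 6 + 19 + 12 = 105.
Total exposure: 5 + 7 + 1 + 4 + 4 + 2 = 23 weeks.
After the first batch: Gamma(15 + 105, 4 + 23) = Gamma(120, 27).
Total count: 3 + 10 + 10 + 4 + 2 + 5 + 6 + 4 + 5 = 49.
Total exposure: 9 weeks.
After the second batch: Gamma(120 + 49, 27 + 9) = Gamma(169, 36).
Posterior variance = α'/β'² = 169/1296.

169/1296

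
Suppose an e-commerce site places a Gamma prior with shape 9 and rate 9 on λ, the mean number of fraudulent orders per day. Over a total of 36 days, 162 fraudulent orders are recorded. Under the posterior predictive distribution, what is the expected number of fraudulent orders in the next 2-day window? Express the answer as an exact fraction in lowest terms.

Total count 162 over total exposure 36 days.
Gamma(α, β) with Poisson data over total exposure Σt gives posterior Gamma(α+Σx, β+Σt) = Gamma(171, 45).
Predictive mean over a 2-day window = T·E[λ|data] = 2·171/45 = 38/5.

38/5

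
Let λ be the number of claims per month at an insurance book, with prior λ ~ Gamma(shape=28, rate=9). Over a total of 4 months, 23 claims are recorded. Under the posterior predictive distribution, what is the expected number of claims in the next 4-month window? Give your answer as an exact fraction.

Total count 23 over total exposure 4 months.
By Gamma–Poisson conjugacy, the posterior is Gamma(α + Σx, β + Σt) = Gamma(28 + 23, 9 + 4) = Gamma(51, 13).
Predictive mean over a 4-month window = T·E[λ|data] = 4·51/13 = 204/13.

204/13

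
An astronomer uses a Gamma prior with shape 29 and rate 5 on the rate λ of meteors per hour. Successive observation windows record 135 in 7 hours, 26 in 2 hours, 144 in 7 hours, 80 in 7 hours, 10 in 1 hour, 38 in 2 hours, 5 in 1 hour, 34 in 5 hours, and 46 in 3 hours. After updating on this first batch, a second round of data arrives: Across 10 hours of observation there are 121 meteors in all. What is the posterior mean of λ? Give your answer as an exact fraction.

Total count: 135 + 26 + 144 + 80 + 10 + 38 + 5 + 34 + 46 = 518.
Total exposure: 7 + 2 + 7 + 7 + 1 + 2 + 1 + 5 + 3 = 35 hours.
After the first batch: Gamma(29 + 518, 5 + 35) = Gamma(547, 40).
Total count 121 over total exposure 10 hours.
After the second batch: Gamma(547 + 121, 40 + 10) = Gamma(668, 50).
Posterior mean = α'/β' = 668/50 = 334/25.

334/25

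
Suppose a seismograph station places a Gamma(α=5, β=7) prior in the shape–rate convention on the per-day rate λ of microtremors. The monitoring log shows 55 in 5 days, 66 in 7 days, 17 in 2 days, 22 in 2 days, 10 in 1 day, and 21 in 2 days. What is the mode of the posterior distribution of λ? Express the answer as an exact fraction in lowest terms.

15/2

Total count: 55 + 66 + 17 + 22 + 10 + 21 = 191.
Total exposure: 5 + 7 + 2 + 2 + 1 + 2 = 19 days.
Conjugate update: add total count to the shape and total exposure to the rate, giving Gamma(196, 26).
Posterior mode = (α'−1)/β' = 195/26 = 15/2.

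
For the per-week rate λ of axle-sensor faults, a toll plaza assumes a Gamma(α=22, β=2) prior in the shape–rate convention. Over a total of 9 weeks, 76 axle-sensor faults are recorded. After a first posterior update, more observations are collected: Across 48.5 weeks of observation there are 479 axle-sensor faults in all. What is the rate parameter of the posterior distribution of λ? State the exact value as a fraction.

119/2

Total count 76 over total exposure 9 weeks.
After the first batch: Gamma(22 + 76, 2 + 9) = Gamma(98, 11).
Total count 479 over total exposure 48.5 weeks.
After the second batch: Gamma(98 + 479, 11 + 48.5) = Gamma(577, 119/2).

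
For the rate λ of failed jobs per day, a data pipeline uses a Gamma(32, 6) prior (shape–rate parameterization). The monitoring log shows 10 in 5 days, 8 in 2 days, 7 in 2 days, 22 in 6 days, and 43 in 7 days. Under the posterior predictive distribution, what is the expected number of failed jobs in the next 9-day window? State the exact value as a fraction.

549/14

Total count: 10 + 8 + 7 + 22 + 43 = 90.
Total exposure: 5 + 2 + 2 + 6 + 7 = 22 days.
Gamma(α, β) with Poisson data over total exposure Σt gives posterior Gamma(α+Σx, β+Σt) = Gamma(122, 28).
Predictive mean over a 9-day window = T·E[λ|data] = 9·122/28 = 549/14.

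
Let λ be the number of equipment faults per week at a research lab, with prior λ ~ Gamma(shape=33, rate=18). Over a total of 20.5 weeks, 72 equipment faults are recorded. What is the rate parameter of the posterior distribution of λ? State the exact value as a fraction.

77/2

Total count 72 over total exposure 20.5 weeks.
Posterior: α' = 33 + 72 = 105, β' = 18 + 20.5 = 77/2.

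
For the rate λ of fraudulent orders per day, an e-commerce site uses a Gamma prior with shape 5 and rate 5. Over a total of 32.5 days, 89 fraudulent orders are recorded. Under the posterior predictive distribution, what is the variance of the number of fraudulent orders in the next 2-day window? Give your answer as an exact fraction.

Total count 89 over total exposure 32.5 days.
The Gamma prior is conjugate for the Poisson rate, so λ | data ~ Gamma(5+89, 5+32.5) = Gamma(94, 75/2).
The posterior predictive for a window of length T is Negative Binomial with variance T·α'·(β'+T)/β'² = 2·94·(79/2)/(5625/4) = 29704/5625.

29704/5625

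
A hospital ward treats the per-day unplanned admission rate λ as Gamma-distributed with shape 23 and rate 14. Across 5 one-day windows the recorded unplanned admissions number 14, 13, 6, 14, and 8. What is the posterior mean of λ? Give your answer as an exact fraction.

Total count: 14 + 13 + 6 + 14 + 8 = 55.
Total exposure: 5 days.
By Gamma–Poisson conjugacy, the posterior is Gamma(α + Σx, β + Σt) = Gamma(23 + 55, 14 + 5) = Gamma(78, 19).
Posterior mean = α'/β' = 78/19.

78/19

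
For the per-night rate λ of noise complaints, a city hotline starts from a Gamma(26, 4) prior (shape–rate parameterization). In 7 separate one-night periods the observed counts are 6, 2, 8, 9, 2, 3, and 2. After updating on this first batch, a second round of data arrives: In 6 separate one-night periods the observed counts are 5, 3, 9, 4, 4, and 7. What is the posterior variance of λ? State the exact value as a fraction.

90/289

Total count: 6 + 2 + 8 + 9 + 2 + 3 + 2 = 32.
Total exposure: 7 nights.
After the first batch: Gamma(26 + 32, 4 + 7) = Gamma(58, 11).
Total count: 5 + 3 + 9 + 4 + 4 + 7 = 32.
Total exposure: 6 nights.
After the second batch: Gamma(58 + 32, 11 + 6) = Gamma(90, 17).
Posterior variance = α'/β'² = 90/289.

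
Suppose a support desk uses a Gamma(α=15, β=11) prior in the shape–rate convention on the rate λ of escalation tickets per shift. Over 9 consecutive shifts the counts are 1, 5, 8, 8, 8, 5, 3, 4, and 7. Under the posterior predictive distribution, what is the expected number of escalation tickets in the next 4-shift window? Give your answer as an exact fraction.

Total count: 1 + 5 + 8 + 8 + 8 + 5 + 3 + 4 + 7 = 49.
Total exposure: 9 shifts.
The Gamma prior is conjugate for the Poisson rate, so λ | data ~ Gamma(15+49, 11+9) = Gamma(64, 20).
Predictive mean over a 4-shift window = T·E[λ|data] = 4·64/20 = 64/5.

64/5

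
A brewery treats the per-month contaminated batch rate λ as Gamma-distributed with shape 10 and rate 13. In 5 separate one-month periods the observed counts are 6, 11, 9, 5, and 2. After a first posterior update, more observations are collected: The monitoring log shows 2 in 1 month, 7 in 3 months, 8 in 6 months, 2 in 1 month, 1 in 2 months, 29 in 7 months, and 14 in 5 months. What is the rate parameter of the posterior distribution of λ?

43

Total count: 6 + 11 + 9 + 5 + 2 = 33.
Total exposure: 5 months.
After the first batch: Gamma(10 + 33, 13 + 5) = Gamma(43, 18).
Total count: 2 + 7 + 8 + 2 + 1 + 29 + 14 = 63.
Total exposure: 1 + 3 + 6 + 1 + 2 + 7 + 5 = 25 months.
After the second batch: Gamma(43 + 63, 18 + 25) = Gamma(106, 43).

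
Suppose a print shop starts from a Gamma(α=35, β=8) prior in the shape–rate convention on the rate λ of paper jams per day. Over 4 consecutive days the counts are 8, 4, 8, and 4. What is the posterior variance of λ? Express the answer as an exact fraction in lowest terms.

59/144

Total count: 8 + 4 + 8 + 4 = 24.
Total exposure: 4 days.
Posterior: α' = 35 + 24 = 59, β' = 8 + 4 = 12.
Posterior variance = α'/β'² = 59/144.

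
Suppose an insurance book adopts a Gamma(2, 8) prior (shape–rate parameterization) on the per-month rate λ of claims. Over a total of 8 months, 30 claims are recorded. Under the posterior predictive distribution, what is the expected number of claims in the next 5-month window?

10

Total count 30 over total exposure 8 months.
The Gamma prior is conjugate for the Poisson rate, so λ | data ~ Gamma(2+30, 8+8) = Gamma(32, 16).
Predictive mean over a 5-month window = T·E[λ|data] = 5·32/16 = 10.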